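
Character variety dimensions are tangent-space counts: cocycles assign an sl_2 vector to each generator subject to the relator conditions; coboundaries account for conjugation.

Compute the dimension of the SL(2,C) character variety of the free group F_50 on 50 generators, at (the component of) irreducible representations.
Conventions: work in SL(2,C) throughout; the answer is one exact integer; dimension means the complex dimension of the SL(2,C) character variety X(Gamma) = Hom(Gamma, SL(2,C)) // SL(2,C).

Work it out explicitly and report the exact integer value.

Gamma = F_50 has 50 generators and no relators.
A cocycle picks one sl_2 vector per generator freely, giving dim Z^1 = 3*50 = 150.
dim B^1 = 3: the coboundary map is injective because an irreducible image has centralizer 0 in sl_2.
dim X = dim H^1 = dim Z^1 - dim B^1 = 150 - 3 = 147.

147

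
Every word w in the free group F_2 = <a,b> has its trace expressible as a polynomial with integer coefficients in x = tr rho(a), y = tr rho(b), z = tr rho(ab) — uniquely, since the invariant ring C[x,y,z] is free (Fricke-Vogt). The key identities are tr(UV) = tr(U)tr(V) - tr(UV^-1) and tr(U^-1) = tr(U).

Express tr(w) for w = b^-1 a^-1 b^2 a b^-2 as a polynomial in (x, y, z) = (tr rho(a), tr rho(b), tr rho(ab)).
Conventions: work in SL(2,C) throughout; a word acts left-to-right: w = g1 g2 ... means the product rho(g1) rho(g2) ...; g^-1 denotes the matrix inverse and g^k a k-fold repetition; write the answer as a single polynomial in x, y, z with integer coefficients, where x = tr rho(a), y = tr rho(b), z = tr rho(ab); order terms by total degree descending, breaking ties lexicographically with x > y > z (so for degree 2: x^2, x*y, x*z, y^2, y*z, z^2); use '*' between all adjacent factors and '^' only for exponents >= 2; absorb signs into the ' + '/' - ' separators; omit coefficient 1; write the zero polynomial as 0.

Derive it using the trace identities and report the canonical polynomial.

tr(b^2) = tr(b) tr(b) - tr(1) = y^2 - 2
next, tr(b a b) = tr(b) tr(a b) - tr(a) = y*z - x
next, tr(b^2 a b) = tr(b) tr(b a b) - tr(b a) = y^2*z - x*y - z
and tr(a b a b) = tr(a b) tr(a b) - tr(1) = z^2 - 2
next, tr(a b a) = tr(a) tr(b a) - tr(b) = x*z - y
tr(b^2 a b a) = tr(b) tr(a b a b) - tr(a b a) = y*z^2 - x*z - y
and tr(a^-1 b^2 a b) = tr(b^2 a b) tr(a) - tr(b^2 a b a) = x*y^2*z - x^2*y - y*z^2 + y
next, tr(b^-1 a^-1 b^2 a) = tr(a^-1 b^2 a) tr(b) - tr(a^-1 b^2 a b) = -x*y^2*z + x^2*y + y^3 + y*z^2 - 3*y
and tr(b^-1 a^-1 b^2 a b^-1) = tr(b^-1 a^-1 b^2 a) tr(b) - tr(b^-1 a^-1 b^2 a b) = -x*y^3*z + x^2*y^2 + y^4 + y^2*z^2 - 4*y^2 + 2
tr(b^-1 a^-1 b^2 a b^-2) = tr(b^-1 a^-1 b^2 a b^-1) tr(b) - tr(b^-1 a^-1 b^2 a) = -x*y^4*z + x^2*y^3 + y^5 + y^3*z^2 + x*y^2*z - x^2*y - 5*y^3 - y*z^2 + 5*y

-x*y^4*z + x^2*y^3 + y^5 + y^3*z^2 + x*y^2*z - x^2*y - 5*y^3 - y*z^2 + 5*y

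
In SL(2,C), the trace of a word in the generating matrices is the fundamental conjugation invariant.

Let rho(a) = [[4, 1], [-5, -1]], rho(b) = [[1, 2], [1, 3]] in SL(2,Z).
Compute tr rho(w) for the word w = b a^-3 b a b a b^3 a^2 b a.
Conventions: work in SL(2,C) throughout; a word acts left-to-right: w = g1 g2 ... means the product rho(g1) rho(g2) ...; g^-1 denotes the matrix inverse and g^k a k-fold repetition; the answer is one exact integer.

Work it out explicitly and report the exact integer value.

rho(b) = [[1, 2], [1, 3]]
... * rho(a^-1) = [[-1, -1], [5, 4]]  ->  [[9, 7], [14, 11]]
... * rho(a^-1) = [[-1, -1], [5, 4]]  ->  [[26, 19], [41, 30]]
... * rho(a^-1) = [[-1, -1], [5, 4]]  ->  [[69, 50], [109, 79]]
... * rho(b) = [[1, 2], [1, 3]]  ->  [[119, 288], [188, 455]]
... * rho(a) = [[4, 1], [-5, -1]]  ->  [[-964, -169], [-1523, -267]]
... * rho(b) = [[1, 2], [1, 3]]  ->  [[-1133, -2435], [-1790, -3847]]
... * rho(a) = [[4, 1], [-5, -1]]  ->  [[7643, 1302], [12075, 2057]]
... * rho(b) = [[1, 2], [1, 3]]  ->  [[8945, 19192], [14132, 30321]]
... * rho(b) = [[1, 2], [1, 3]]  ->  [[28137, 75466], [44453, 119227]]
... * rho(b) = [[1, 2], [1, 3]]  ->  [[103603, 282672], [163680, 446587]]
... * rho(a) = [[4, 1], [-5, -1]]  ->  [[-998948, -179069], [-1578215, -282907]]
... * rho(a) = [[4, 1], [-5, -1]]  ->  [[-3100447, -819879], [-4898325, -1295308]]
... * rho(b) = [[1, 2], [1, 3]]  ->  [[-3920326, -8660531], [-6193633, -13682574]]
... * rho(a) = [[4, 1], [-5, -1]]  ->  [[27621351, 4740205], [43638338, 7488941]]
tr = 27621351 + 7488941 = 35110292

35110292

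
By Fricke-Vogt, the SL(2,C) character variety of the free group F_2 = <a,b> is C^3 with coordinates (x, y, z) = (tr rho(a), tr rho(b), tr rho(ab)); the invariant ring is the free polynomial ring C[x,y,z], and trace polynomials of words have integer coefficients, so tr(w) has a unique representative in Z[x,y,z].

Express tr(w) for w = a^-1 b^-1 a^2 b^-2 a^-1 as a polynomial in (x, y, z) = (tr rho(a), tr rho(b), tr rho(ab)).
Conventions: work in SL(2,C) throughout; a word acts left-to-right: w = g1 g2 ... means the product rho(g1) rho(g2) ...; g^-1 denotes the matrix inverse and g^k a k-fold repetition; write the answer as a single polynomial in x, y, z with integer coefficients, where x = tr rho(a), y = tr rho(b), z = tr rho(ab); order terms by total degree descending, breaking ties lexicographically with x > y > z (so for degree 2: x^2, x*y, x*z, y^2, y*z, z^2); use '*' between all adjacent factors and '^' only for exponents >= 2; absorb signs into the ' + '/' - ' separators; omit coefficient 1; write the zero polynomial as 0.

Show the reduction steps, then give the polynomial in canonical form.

x^3*y^2*z - x^4*y - x^2*y^3 - x^2*y*z^2 + 4*x^2*y + y^3 - 3*y

trace(b^-1) = trace(b) = y
trace(b^2 a) = trace(b)*trace(a b) - trace(a)  (reduce the b square) = y*z - x
trace(b^2) = trace(b)*trace(b) - trace(1)  (reduce the b square) = y^2 - 2
trace(b a^2 b) = trace(a)*trace(b^2 a) - trace(b^2)  (reduce the a square) = x*y*z - x^2 - y^2 + 2
trace(b a b a) = trace(b a)*trace(b a) - trace(1)  (split on b) = z^2 - 2
trace(b a^2 b a) = trace(a)*trace(b a b a) - trace(b a b)  (reduce the a square) = x*z^2 - y*z - x
trace(b a^2 b a^-1) = trace(b a^2 b)*trace(a) - trace(b a^2 b a)  (eliminate a^-1) = x^2*y*z - x^3 - x*y^2 - x*z^2 + y*z + 3*x
trace(a^2 b a^-2 b) = trace(b a^2 b a^-1)*trace(a) - trace(b a^2 b)  (eliminate a^-1) = x^3*y*z - x^4 - x^2*y^2 - x^2*z^2 + 4*x^2 + y^2 - 2
trace(a^-2 b^-1 a^2 b) = trace(a^2 b a^-2)*trace(b) - trace(a^2 b a^-2 b)  (eliminate b^-1) = -x^3*y*z + x^4 + x^2*y^2 + x^2*z^2 - 4*x^2 + 2
trace(a^-2 b^-1 a^2 b^-1) = trace(a^-2 b^-1 a^2)*trace(b) - trace(a^-2 b^-1 a^2 b)  (eliminate b^-1) = x^3*y*z - x^4 - x^2*y^2 - x^2*z^2 + 4*x^2 + y^2 - 2
trace(a^-1 b^-1 a^2 b^-2 a^-1) = trace(a^-2 b^-1 a^2 b^-1)*trace(b) - trace(a^-2 b^-1 a^2)  (eliminate b^-1) = x^3*y^2*z - x^4*y - x^2*y^3 - x^2*y*z^2 + 4*x^2*y + y^3 - 3*y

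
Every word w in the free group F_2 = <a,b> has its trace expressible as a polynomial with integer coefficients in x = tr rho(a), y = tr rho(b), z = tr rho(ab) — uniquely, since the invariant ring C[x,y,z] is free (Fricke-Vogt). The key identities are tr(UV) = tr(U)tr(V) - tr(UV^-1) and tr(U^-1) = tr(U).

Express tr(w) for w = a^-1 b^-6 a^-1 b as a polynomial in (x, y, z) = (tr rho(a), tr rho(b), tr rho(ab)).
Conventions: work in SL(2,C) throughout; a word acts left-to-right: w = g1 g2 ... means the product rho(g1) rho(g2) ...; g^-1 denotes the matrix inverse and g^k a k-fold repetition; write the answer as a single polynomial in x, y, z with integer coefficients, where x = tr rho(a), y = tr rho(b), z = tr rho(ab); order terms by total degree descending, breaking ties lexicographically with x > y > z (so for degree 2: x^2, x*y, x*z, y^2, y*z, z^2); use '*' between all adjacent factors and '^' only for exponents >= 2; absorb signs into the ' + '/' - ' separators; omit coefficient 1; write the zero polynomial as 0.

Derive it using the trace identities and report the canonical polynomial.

so tr(a^-1) = tr(a) = x
tr(a b a) = tr(a) * tr(b a) - tr(b)   [square of a] = x*z - y
tr(a b a b) = tr(b a) * tr(b a) - tr(1)   [split at a repeated b] = z^2 - 2
tr(b a b^-1 a) = tr(a b a) * tr(b) - tr(a b a b)   [inverse elimination on b] = x*y*z - y^2 - z^2 + 2
tr(b^-1 a^-1 b a) = tr(b a b^-1) * tr(a) - tr(b a b^-1 a)   [inverse elimination on a] = -x*y*z + x^2 + y^2 + z^2 - 2
so tr(a^-1 b a^-1 b^-1) = tr(b^-1 a^-1 b) * tr(a) - tr(b^-1 a^-1 b a)   [inverse elimination on a] = x*y*z - y^2 - z^2 + 2
tr(b a^-1) = tr(b) * tr(a) - tr(b a)   [inverse elimination on a] = x*y - z
so tr(a^-1 b a^-1) = tr(b a^-1) * tr(a) - tr(b)   [inverse elimination on a] = x^2*y - x*z - y
tr(a^-1 b a^-1 b^-2) = tr(a^-1 b a^-1 b^-1) * tr(b) - tr(a^-1 b a^-1)   [inverse elimination on b] = x*y^2*z - x^2*y - y^3 - y*z^2 + x*z + 3*y
tr(b^-1 a^-1 b a^-1 b^-2) = tr(a^-1 b a^-1 b^-2) * tr(b) - tr(a^-1 b a^-1 b^-1)   [inverse elimination on b] = x*y^3*z - x^2*y^2 - y^4 - y^2*z^2 + 4*y^2 + z^2 - 2
tr(a^-1 b a^-1 b^-4) = tr(b^-1 a^-1 b a^-1 b^-2) * tr(b) - tr(b^-1 a^-1 b a^-1 b^-1)   [inverse elimination on b] = x*y^4*z - x^2*y^3 - y^5 - y^3*z^2 - x*y^2*z + x^2*y + 5*y^3 + 2*y*z^2 - x*z - 5*y
so tr(b^-2 a^-1 b a^-1 b^-3) = tr(a^-1 b a^-1 b^-4) * tr(b) - tr(a^-1 b a^-1 b^-3)   [inverse elimination on b] = x*y^5*z - x^2*y^4 - y^6 - y^4*z^2 - 2*x*y^3*z + 2*x^2*y^2 + 6*y^4 + 3*y^2*z^2 - x*y*z - 9*y^2 - z^2 + 2
reduce: tr(a^-1 b^-6 a^-1 b) = tr(b^-2 a^-1 b a^-1 b^-3) * tr(b) - tr(b^-2 a^-1 b a^-1 b^-2)   [inverse elimination on b] = x*y^6*z - x^2*y^5 - y^7 - y^5*z^2 - 3*x*y^4*z + 3*x^2*y^3 + 7*y^5 + 4*y^3*z^2 - x^2*y - 14*y^3 - 3*y*z^2 + x*z + 7*y

x*y^6*z - x^2*y^5 - y^7 - y^5*z^2 - 3*x*y^4*z + 3*x^2*y^3 + 7*y^5 + 4*y^3*z^2 - x^2*y - 14*y^3 - 3*y*z^2 + x*z + 7*y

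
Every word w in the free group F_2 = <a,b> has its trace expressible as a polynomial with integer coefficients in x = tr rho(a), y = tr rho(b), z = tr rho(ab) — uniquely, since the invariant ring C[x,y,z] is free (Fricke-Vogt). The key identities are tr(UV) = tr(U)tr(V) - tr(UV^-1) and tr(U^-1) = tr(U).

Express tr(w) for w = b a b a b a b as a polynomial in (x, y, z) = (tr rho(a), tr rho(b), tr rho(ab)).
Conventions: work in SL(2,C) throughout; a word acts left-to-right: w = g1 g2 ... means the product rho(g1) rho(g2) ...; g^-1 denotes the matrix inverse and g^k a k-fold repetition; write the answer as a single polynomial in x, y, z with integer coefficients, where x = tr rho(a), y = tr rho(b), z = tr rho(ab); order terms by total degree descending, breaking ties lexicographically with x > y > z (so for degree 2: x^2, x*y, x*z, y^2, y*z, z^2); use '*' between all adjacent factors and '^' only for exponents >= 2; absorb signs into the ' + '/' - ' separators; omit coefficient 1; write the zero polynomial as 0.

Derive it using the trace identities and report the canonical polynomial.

y*z^3 - x*z^2 - 2*y*z + x

use: tr(a b a b) = tr(a b) * tr(a b) - tr(1)   [split at a repeated a] = z^2 - 2
use: tr(a b a b a b) = tr(a b) * tr(a b a b) - tr(a^-1 b^-1)   [split at a repeated a] = z^3 - 3*z
tr(b a b) = tr(b) * tr(a b) - tr(a)   [square of b] = y*z - x
tr(a b a b a) = tr(a) * tr(b a b a) - tr(b a b)   [square of a] = x*z^2 - y*z - x
tr(b a b a b a b) = tr(b) * tr(a b a b a b) - tr(a b a b a)   [square of b] = y*z^3 - x*z^2 - 2*y*z + x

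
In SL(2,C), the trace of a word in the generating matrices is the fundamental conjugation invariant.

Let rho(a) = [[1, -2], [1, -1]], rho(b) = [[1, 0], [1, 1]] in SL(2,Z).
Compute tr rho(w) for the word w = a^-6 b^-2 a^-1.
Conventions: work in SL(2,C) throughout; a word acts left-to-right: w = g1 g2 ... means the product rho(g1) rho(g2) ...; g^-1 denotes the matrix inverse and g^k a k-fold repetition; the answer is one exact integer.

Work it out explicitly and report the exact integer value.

rho(a^-1) = [[-1, 2], [-1, 1]]
... * rho(a^-1) = [[-1, 2], [-1, 1]]  ->  [[-1, 0], [0, -1]]
... * rho(a^-1) = [[-1, 2], [-1, 1]]  ->  [[1, -2], [1, -1]]
... * rho(a^-1) = [[-1, 2], [-1, 1]]  ->  [[1, 0], [0, 1]]
... * rho(a^-1) = [[-1, 2], [-1, 1]]  ->  [[-1, 2], [-1, 1]]
... * rho(a^-1) = [[-1, 2], [-1, 1]]  ->  [[-1, 0], [0, -1]]
... * rho(b^-1) = [[1, 0], [-1, 1]]  ->  [[-1, 0], [1, -1]]
... * rho(b^-1) = [[1, 0], [-1, 1]]  ->  [[-1, 0], [2, -1]]
... * rho(a^-1) = [[-1, 2], [-1, 1]]  ->  [[1, -2], [-1, 3]]
tr = 1 + 3 = 4

4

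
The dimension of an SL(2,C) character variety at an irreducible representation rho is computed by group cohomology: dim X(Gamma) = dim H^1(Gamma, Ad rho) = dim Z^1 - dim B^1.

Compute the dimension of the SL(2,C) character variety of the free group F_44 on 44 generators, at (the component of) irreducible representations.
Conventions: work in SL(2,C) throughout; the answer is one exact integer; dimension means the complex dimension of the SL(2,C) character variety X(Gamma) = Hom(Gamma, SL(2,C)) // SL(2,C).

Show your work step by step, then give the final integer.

Gamma = F_44 has 44 generators and no relators.
So Z^1 = (sl_2)^44 in full: dim Z^1 = 132.
At an irreducible rho the centralizer of the image in sl_2 is 0, so the coboundary map sl_2 -> Z^1 is injective: dim B^1 = 3.
dim H^1 = 132 - 3 = 129, which is dim X.

129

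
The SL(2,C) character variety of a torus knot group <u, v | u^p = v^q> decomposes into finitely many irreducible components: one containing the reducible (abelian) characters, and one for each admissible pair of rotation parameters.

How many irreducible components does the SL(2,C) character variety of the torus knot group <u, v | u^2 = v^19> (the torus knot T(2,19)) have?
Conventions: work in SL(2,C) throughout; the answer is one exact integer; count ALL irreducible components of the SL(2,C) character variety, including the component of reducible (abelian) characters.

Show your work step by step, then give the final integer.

Gamma = < u, v | u^2 = v^19 > (torus knot T(2,19)); the central element u^2 = v^19 acts as +I or -I in any irreducible SL(2,C) representation.
So on each irreducible component the traces are pinned: tr(u) = 2*cos(pi*alpha/2) with 1 <= alpha <= 1, tr(v) = 2*cos(pi*beta/19) with 1 <= beta <= 18.
u^2 = (-1)^alpha I and v^19 = (-1)^beta I must agree, so alpha and beta have equal parity.
count pairs: odd alpha (1 choices) x odd beta (9), plus even alpha (0) x even beta (9): 1*9 + 0*9 = 9.
components with irreducible characters: 9; plus the single component of reducible (abelian) characters: total 10.

10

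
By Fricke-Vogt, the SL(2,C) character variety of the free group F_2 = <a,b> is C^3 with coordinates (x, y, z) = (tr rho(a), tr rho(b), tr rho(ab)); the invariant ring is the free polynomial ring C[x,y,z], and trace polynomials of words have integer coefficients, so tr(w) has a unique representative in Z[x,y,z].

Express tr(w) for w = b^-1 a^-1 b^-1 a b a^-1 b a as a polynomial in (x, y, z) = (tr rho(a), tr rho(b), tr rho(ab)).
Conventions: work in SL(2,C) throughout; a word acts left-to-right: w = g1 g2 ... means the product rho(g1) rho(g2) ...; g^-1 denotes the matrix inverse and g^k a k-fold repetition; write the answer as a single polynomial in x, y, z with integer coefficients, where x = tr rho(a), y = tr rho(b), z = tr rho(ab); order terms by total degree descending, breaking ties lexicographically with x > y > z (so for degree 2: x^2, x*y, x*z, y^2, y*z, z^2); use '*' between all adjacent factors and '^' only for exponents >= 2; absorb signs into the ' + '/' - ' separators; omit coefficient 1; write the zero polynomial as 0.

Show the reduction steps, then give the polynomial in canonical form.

x^2*y^2*z^2 - 2*x^3*y*z - x*y^3*z - 2*x*y*z^3 + x^4 + x^2*y^2 + 2*x^2*z^2 + y^2*z^2 + z^4 + 4*x*y*z - 4*x^2 - 4*z^2 + 2

apply: trace(a^2 b) = trace(a)*trace(b a) - trace(b)  (reduce the a square) = x*z - y
use: trace(a^2) = trace(a)*trace(a) - trace(1)  (reduce the a square) = x^2 - 2
use: trace(b a^2 b) = trace(b)*trace(a^2 b) - trace(a^2)  (reduce the b square) = x*y*z - x^2 - y^2 + 2
use: trace(b a b a) = trace(a b)*trace(a b) - trace(1)  (split on a) = z^2 - 2
use: trace(b a b) = trace(b)*trace(a b) - trace(a)  (reduce the b square) = y*z - x
trace(b a^2 b a) = trace(a)*trace(b a b a) - trace(b a b)  (reduce the a square) = x*z^2 - y*z - x
use: trace(a b a^-1 b a) = trace(b a^2 b)*trace(a) - trace(b a^2 b a)  (eliminate a^-1) = x^2*y*z - x^3 - x*y^2 - x*z^2 + y*z + 3*x
apply: trace(b^2 a b a) = trace(b)*trace(a b a b) - trace(a b a)  (reduce the b square) = y*z^2 - x*z - y
use: trace(b^2 a b) = trace(b)*trace(a b^2) - trace(a b)  (reduce the b square) = y^2*z - x*y - z
trace(a b^2 a b a) = trace(a)*trace(b^2 a b a) - trace(b^2 a b)  (reduce the a square) = x*y*z^2 - x^2*z - y^2*z + z
trace(a b a b a b) = trace(b a b a)*trace(b a) - trace(a b)  (split on b) = z^3 - 3*z
use: trace(a b^2 a b a b) = trace(b)*trace(a b a b a b) - trace(a b a b a)  (reduce the b square) = y*z^3 - x*z^2 - 2*y*z + x
apply: trace(b a b a b^-1 a b) = trace(a b^2 a b a)*trace(b) - trace(a b^2 a b a b)  (eliminate b^-1) = x*y^2*z^2 - x^2*y*z - y^3*z - y*z^3 + x*z^2 + 3*y*z - x
trace(a b a b a b a) = trace(a)*trace(b a b a b a) - trace(b a b a b)  (reduce the a square) = x*z^3 - y*z^2 - 2*x*z + y
apply: trace(a b a b a b a b) = trace(b a b a b a)*trace(b a) - trace(a b a b)  (split on b) = z^4 - 4*z^2 + 2
trace(b a b a b^-1 a b a) = trace(a b a b a b a)*trace(b) - trace(a b a b a b a b)  (eliminate b^-1) = x*y*z^3 - y^2*z^2 - z^4 - 2*x*y*z + y^2 + 4*z^2 - 2
trace(b^-1 a b a^-1 b a b a) = trace(b a b a b^-1 a b)*trace(a) - trace(b a b a b^-1 a b a)  (eliminate a^-1) = x^2*y^2*z^2 - x^3*y*z - x*y^3*z - 2*x*y*z^3 + x^2*z^2 + y^2*z^2 + z^4 + 5*x*y*z - x^2 - y^2 - 4*z^2 + 2
trace(a^-1 b^-1 a b a^-1 b a b) = trace(b^-1 a b a^-1 b a b)*trace(a) - trace(b^-1 a b a^-1 b a b a)  (eliminate a^-1) = -x^2*y^2*z^2 + 2*x^3*y*z + x*y^3*z + 2*x*y*z^3 - x^4 - x^2*y^2 - 2*x^2*z^2 - y^2*z^2 - z^4 - 4*x*y*z + 4*x^2 + y^2 + 4*z^2 - 2
use: trace(b^-1 a^-1 b^-1 a b a^-1 b a) = trace(a^-1 b^-1 a b a^-1 b a)*trace(b) - trace(a^-1 b^-1 a b a^-1 b a b)  (eliminate b^-1) = x^2*y^2*z^2 - 2*x^3*y*z - x*y^3*z - 2*x*y*z^3 + x^4 + x^2*y^2 + 2*x^2*z^2 + y^2*z^2 + z^4 + 4*x*y*z - 4*x^2 - 4*z^2 + 2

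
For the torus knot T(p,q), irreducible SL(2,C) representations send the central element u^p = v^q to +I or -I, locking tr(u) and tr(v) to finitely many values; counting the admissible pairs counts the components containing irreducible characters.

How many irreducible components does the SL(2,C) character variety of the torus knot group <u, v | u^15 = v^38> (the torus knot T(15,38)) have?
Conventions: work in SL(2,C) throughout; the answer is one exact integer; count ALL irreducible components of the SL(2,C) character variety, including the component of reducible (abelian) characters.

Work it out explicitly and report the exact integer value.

For T(15,38): irreducibility forces the central element u^15 = v^38 to one of +I, -I.
On an irreducible component, tr(u) is locked at 2*cos(pi*alpha/15) for some alpha in 1..14, and tr(v) at 2*cos(pi*beta/38) for some beta in 1..37.
u^15 = (-1)^alpha I and v^38 = (-1)^beta I must agree, so alpha and beta have equal parity.
count pairs: odd alpha (7 choices) x odd beta (19), plus even alpha (7) x even beta (18): 7*19 + 7*18 = 259.
components with irreducible characters: 259; plus the single component of reducible (abelian) characters: total 260.

260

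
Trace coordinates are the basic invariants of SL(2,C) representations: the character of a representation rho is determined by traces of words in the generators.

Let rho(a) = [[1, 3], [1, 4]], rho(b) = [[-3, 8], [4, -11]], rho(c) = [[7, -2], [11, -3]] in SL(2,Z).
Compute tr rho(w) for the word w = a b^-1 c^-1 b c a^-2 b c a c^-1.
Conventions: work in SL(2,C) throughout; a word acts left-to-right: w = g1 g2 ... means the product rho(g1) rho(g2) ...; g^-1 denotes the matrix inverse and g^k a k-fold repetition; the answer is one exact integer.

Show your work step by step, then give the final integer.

rho(a) = [[1, 3], [1, 4]]
... * rho(b^-1) = [[-11, -8], [-4, -3]]  ->  [[-23, -17], [-27, -20]]
... * rho(c^-1) = [[-3, 2], [-11, 7]]  ->  [[256, -165], [301, -194]]
... * rho(b) = [[-3, 8], [4, -11]]  ->  [[-1428, 3863], [-1679, 4542]]
... * rho(c) = [[7, -2], [11, -3]]  ->  [[32497, -8733], [38209, -10268]]
... * rho(a^-1) = [[4, -3], [-1, 1]]  ->  [[138721, -106224], [163104, -124895]]
... * rho(a^-1) = [[4, -3], [-1, 1]]  ->  [[661108, -522387], [777311, -614207]]
... * rho(b) = [[-3, 8], [4, -11]]  ->  [[-4072872, 11035121], [-4788761, 12974765]]
... * rho(c) = [[7, -2], [11, -3]]  ->  [[92876227, -24959619], [109201088, -29346773]]
... * rho(a) = [[1, 3], [1, 4]]  ->  [[67916608, 178790205], [79854315, 210216172]]
... * rho(c^-1) = [[-3, 2], [-11, 7]]  ->  [[-2170442079, 1387364651], [-2551940837, 1631221834]]
tr = -2170442079 + 1631221834 = -539220245

-539220245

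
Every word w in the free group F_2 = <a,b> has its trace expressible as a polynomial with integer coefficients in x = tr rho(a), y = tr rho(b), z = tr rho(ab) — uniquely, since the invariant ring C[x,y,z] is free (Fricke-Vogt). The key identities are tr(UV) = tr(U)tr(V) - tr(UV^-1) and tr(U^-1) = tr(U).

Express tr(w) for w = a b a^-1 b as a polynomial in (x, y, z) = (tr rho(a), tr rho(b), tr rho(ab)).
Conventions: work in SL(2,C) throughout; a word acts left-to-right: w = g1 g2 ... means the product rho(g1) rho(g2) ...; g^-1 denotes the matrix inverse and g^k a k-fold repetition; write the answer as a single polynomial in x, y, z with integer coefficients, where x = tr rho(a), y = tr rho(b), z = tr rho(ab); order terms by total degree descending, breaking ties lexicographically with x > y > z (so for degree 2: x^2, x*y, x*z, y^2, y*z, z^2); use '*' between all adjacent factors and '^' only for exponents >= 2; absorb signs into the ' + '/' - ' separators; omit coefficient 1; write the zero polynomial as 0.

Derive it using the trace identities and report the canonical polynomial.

x*y*z - x^2 - z^2 + 2

next, trace(b a b) = trace(b) trace(a b) - trace(a)   [square of b] = y*z - x
trace(b a b a) = trace(b a) trace(b a) - trace(1)   [split at a repeated b] = z^2 - 2
and trace(a b a^-1 b) = trace(b a b) trace(a) - trace(b a b a)   [inverse elimination on a] = x*y*z - x^2 - z^2 + 2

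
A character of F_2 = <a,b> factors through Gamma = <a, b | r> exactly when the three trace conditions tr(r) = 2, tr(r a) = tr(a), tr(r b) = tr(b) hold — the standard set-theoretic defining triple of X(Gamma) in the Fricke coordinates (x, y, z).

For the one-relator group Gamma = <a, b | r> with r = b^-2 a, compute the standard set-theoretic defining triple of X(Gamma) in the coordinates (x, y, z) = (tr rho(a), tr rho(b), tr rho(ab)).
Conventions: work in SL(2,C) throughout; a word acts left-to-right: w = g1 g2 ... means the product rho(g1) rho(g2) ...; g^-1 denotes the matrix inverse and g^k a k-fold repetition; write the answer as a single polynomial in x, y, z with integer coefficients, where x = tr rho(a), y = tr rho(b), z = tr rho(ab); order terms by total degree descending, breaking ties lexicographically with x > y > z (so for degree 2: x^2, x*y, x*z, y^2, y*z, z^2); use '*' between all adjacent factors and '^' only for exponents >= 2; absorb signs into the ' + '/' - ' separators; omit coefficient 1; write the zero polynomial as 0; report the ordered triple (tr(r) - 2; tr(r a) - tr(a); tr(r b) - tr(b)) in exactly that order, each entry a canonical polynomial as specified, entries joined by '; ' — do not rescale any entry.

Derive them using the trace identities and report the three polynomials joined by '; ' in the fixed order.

x*y^2 - y*z - x - 2; x^2*y^2 - x*y*z - x^2 - y^2 - x + 2; x*y - y - z

tr(a b^-1) = tr(a)*tr(b) - tr(a b)  (eliminate b^-1) = x*y - z
tr(b^-2 a) = tr(a b^-1)*tr(b) - tr(a)  (eliminate b^-1) = x*y^2 - y*z - x
tr(a^2) = tr(a)*tr(a) - tr(1)  (reduce the a square) = x^2 - 2
tr(a^2 b) = tr(a)*tr(b a) - tr(b)  (reduce the a square) = x*z - y
tr(b^-1 a^2) = tr(a^2)*tr(b) - tr(a^2 b)  (eliminate b^-1) = x^2*y - x*z - y
tr(b^-2 a^2) = tr(b^-1 a^2)*tr(b) - tr(b^-1 a^2 b)  (eliminate b^-1) = x^2*y^2 - x*y*z - x^2 - y^2 + 2
assemble the triple (tr(r) - 2; tr(r a) - x; tr(r b) - y)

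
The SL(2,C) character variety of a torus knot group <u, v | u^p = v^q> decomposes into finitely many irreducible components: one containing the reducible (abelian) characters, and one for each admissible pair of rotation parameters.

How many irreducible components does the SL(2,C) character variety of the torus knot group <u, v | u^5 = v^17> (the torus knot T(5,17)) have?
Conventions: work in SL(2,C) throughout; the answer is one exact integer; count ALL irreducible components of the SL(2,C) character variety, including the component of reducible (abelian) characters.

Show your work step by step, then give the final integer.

In the torus knot group T(5,17), u^5 = v^17 is central, so an irreducible representation sends it to +I or -I (Schur).
So on each irreducible component the traces are pinned: tr(u) = 2*cos(pi*alpha/5) with 1 <= alpha <= 4, tr(v) = 2*cos(pi*beta/17) with 1 <= beta <= 16.
Consistency of u^5 = (-1)^alpha I with v^17 = (-1)^beta I forces alpha = beta (mod 2).
count pairs: odd alpha (2 choices) x odd beta (8), plus even alpha (2) x even beta (8): 2*8 + 2*8 = 32.
components with irreducible characters: 32; plus the single component of reducible (abelian) characters: total 33.

33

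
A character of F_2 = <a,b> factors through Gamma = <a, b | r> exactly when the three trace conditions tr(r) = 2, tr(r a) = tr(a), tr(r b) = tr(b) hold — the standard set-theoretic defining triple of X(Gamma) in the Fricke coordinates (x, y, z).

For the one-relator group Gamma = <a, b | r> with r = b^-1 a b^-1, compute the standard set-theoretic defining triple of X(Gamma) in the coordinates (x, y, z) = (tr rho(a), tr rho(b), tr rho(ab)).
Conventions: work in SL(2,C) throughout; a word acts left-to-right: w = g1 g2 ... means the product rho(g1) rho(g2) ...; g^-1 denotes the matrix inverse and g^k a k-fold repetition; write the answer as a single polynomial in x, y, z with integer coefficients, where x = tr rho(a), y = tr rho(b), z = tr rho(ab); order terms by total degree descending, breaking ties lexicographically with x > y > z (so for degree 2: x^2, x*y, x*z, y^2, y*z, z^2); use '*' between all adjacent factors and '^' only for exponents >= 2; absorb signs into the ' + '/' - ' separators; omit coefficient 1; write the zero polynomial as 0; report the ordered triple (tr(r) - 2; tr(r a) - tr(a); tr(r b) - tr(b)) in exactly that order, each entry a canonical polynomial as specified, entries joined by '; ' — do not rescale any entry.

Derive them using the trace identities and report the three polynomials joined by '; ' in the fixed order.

tr(a b^-1) = tr(a)*tr(b) - tr(a b) = x*y - z
tr(b^-1 a b^-1) = tr(a b^-1)*tr(b) - tr(a) = x*y^2 - y*z - x
tr(a^2) = tr(a)*tr(a) - tr(1) = x^2 - 2
tr(a^2 b) = tr(a)*tr(b a) - tr(b) = x*z - y
tr(a b^-1 a) = tr(a^2)*tr(b) - tr(a^2 b) = x^2*y - x*z - y
tr(a b a b) = tr(a b)*tr(a b) - tr(1) = z^2 - 2
tr(a b^-1 a b) = tr(a b a)*tr(b) - tr(a b a b) = x*y*z - y^2 - z^2 + 2
tr(b^-1 a b^-1 a) = tr(a b^-1 a)*tr(b) - tr(a b^-1 a b) = x^2*y^2 - 2*x*y*z + z^2 - 2
assemble the triple (tr(r) - 2; tr(r a) - x; tr(r b) - y)

x*y^2 - y*z - x - 2; x^2*y^2 - 2*x*y*z + z^2 - x - 2; x*y - y - z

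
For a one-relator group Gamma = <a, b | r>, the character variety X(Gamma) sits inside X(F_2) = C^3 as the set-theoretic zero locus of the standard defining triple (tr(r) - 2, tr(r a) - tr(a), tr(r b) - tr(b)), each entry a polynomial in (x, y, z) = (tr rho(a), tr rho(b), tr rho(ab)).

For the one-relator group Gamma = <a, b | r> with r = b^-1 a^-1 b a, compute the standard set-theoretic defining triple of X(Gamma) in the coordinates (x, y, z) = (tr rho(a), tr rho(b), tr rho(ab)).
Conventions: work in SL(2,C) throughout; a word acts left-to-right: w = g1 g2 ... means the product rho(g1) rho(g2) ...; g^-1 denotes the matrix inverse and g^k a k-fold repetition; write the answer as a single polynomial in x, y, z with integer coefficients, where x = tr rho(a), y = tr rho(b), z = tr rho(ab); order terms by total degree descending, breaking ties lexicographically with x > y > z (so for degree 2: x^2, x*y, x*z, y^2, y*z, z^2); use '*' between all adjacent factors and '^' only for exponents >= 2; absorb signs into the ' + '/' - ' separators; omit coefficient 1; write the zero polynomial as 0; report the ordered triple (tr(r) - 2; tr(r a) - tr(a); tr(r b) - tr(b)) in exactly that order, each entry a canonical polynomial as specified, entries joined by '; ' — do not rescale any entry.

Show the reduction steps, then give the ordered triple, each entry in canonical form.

tr(a b a) = tr(a)*tr(b a) - tr(b) = x*z - y
tr(a b a b) = tr(a b)*tr(a b) - tr(1)   [split at repeated a] = z^2 - 2
tr(b a b^-1 a) = tr(a b a)*tr(b) - tr(a b a b) = x*y*z - y^2 - z^2 + 2
tr(b^-1 a^-1 b a) = tr(b a b^-1)*tr(a) - tr(b a b^-1 a) = -x*y*z + x^2 + y^2 + z^2 - 2
tr(b^2 a) = tr(b)*tr(a b) - tr(a)   [square of b] = y*z - x
apply: tr(b^2) = tr(b)*tr(b) - tr(1)   [square of b] = y^2 - 2
apply: tr(b a^2 b) = tr(a)*tr(b^2 a) - tr(b^2)   [square of a] = x*y*z - x^2 - y^2 + 2
apply: tr(b a^2 b a) = tr(a)*tr(b a b a) - tr(b a b)   [square of a] = x*z^2 - y*z - x
tr(a^-1 b a^2 b) = tr(b a^2 b)*tr(a) - tr(b a^2 b a)   [inverse elimination on a] = x^2*y*z - x^3 - x*y^2 - x*z^2 + y*z + 3*x
tr(b^-1 a^-1 b a^2) = tr(a^-1 b a^2)*tr(b) - tr(a^-1 b a^2 b)   [inverse elimination on b] = -x^2*y*z + x^3 + x*y^2 + x*z^2 - 3*x
assemble the triple (tr(r) - 2; tr(r a) - x; tr(r b) - y)

-x*y*z + x^2 + y^2 + z^2 - 4; -x^2*y*z + x^3 + x*y^2 + x*z^2 - 4*x; 0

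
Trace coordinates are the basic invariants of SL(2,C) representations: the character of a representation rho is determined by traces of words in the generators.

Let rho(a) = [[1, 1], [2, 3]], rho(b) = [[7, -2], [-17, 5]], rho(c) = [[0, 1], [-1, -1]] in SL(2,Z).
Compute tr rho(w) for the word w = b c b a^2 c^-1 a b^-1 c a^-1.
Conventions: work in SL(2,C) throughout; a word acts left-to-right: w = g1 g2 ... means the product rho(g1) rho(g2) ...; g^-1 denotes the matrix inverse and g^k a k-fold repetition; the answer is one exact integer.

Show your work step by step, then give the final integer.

-24614

rho(b) = [[7, -2], [-17, 5]]
... * rho(c) = [[0, 1], [-1, -1]]  ->  [[2, 9], [-5, -22]]
... * rho(b) = [[7, -2], [-17, 5]]  ->  [[-139, 41], [339, -100]]
... * rho(a) = [[1, 1], [2, 3]]  ->  [[-57, -16], [139, 39]]
... * rho(a) = [[1, 1], [2, 3]]  ->  [[-89, -105], [217, 256]]
... * rho(c^-1) = [[-1, -1], [1, 0]]  ->  [[-16, 89], [39, -217]]
... * rho(a) = [[1, 1], [2, 3]]  ->  [[162, 251], [-395, -612]]
... * rho(b^-1) = [[5, 2], [17, 7]]  ->  [[5077, 2081], [-12379, -5074]]
... * rho(c) = [[0, 1], [-1, -1]]  ->  [[-2081, 2996], [5074, -7305]]
... * rho(a^-1) = [[3, -1], [-2, 1]]  ->  [[-12235, 5077], [29832, -12379]]
tr = -12235 + -12379 = -24614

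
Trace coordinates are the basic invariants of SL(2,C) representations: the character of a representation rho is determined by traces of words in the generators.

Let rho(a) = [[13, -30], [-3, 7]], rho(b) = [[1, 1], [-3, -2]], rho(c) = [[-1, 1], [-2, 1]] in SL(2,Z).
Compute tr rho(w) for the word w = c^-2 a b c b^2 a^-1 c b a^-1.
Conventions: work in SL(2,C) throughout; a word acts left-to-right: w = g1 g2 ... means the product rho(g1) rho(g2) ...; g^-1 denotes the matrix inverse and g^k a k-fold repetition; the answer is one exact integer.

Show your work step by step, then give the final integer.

-2300

rho(c^-1) = [[1, -1], [2, -1]]
... * rho(c^-1) = [[1, -1], [2, -1]]  ->  [[-1, 0], [0, -1]]
... * rho(a) = [[13, -30], [-3, 7]]  ->  [[-13, 30], [3, -7]]
... * rho(b) = [[1, 1], [-3, -2]]  ->  [[-103, -73], [24, 17]]
... * rho(c) = [[-1, 1], [-2, 1]]  ->  [[249, -176], [-58, 41]]
... * rho(b) = [[1, 1], [-3, -2]]  ->  [[777, 601], [-181, -140]]
... * rho(b) = [[1, 1], [-3, -2]]  ->  [[-1026, -425], [239, 99]]
... * rho(a^-1) = [[7, 30], [3, 13]]  ->  [[-8457, -36305], [1970, 8457]]
... * rho(c) = [[-1, 1], [-2, 1]]  ->  [[81067, -44762], [-18884, 10427]]
... * rho(b) = [[1, 1], [-3, -2]]  ->  [[215353, 170591], [-50165, -39738]]
... * rho(a^-1) = [[7, 30], [3, 13]]  ->  [[2019244, 8678273], [-470369, -2021544]]
tr = 2019244 + -2021544 = -2300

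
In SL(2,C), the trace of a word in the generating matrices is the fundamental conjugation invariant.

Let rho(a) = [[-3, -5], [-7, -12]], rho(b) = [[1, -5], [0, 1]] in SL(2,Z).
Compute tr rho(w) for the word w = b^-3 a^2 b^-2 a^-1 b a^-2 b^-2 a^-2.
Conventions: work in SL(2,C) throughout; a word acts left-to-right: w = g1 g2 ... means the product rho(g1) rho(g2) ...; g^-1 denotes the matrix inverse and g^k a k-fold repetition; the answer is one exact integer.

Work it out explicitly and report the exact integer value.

rho(b^-1) = [[1, 5], [0, 1]]
... * rho(b^-1) = [[1, 5], [0, 1]]  ->  [[1, 10], [0, 1]]
... * rho(b^-1) = [[1, 5], [0, 1]]  ->  [[1, 15], [0, 1]]
... * rho(a) = [[-3, -5], [-7, -12]]  ->  [[-108, -185], [-7, -12]]
... * rho(a) = [[-3, -5], [-7, -12]]  ->  [[1619, 2760], [105, 179]]
... * rho(b^-1) = [[1, 5], [0, 1]]  ->  [[1619, 10855], [105, 704]]
... * rho(b^-1) = [[1, 5], [0, 1]]  ->  [[1619, 18950], [105, 1229]]
... * rho(a^-1) = [[-12, 5], [7, -3]]  ->  [[113222, -48755], [7343, -3162]]
... * rho(b) = [[1, -5], [0, 1]]  ->  [[113222, -614865], [7343, -39877]]
... * rho(a^-1) = [[-12, 5], [7, -3]]  ->  [[-5662719, 2410705], [-367255, 156346]]
... * rho(a^-1) = [[-12, 5], [7, -3]]  ->  [[84827563, -35545710], [5501482, -2305313]]
... * rho(b^-1) = [[1, 5], [0, 1]]  ->  [[84827563, 388592105], [5501482, 25202097]]
... * rho(b^-1) = [[1, 5], [0, 1]]  ->  [[84827563, 812729920], [5501482, 52709507]]
... * rho(a^-1) = [[-12, 5], [7, -3]]  ->  [[4671178684, -2014051945], [302948765, -130621111]]
... * rho(a^-1) = [[-12, 5], [7, -3]]  ->  [[-70152507823, 29398049255], [-4549732957, 1906607158]]
tr = -70152507823 + 1906607158 = -68245900665

-68245900665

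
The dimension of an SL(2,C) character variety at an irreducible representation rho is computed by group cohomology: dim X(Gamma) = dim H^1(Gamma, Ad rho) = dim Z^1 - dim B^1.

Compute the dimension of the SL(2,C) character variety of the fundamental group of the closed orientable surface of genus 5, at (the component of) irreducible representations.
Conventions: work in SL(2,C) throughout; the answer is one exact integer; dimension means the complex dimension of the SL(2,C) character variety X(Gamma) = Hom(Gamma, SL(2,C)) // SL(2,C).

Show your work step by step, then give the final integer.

pi_1 of the closed genus-5 surface has 10 generators bound by the single product-of-commutators relator.
Unconstrained cocycle data is one sl_2 vector per generator (30 dimensions), cut by the relator condition d_2(z) = 0.
H^2 = coker(d_2) is dual to H^0 = 0 at irreducible rho (Poincare duality), so d_2 is onto: dim Z^1 = 27.
Coboundaries contribute dim B^1 = 3 (injective at irreducible rho).
dim X = dim H^1 = 27 - 3 = 24.

24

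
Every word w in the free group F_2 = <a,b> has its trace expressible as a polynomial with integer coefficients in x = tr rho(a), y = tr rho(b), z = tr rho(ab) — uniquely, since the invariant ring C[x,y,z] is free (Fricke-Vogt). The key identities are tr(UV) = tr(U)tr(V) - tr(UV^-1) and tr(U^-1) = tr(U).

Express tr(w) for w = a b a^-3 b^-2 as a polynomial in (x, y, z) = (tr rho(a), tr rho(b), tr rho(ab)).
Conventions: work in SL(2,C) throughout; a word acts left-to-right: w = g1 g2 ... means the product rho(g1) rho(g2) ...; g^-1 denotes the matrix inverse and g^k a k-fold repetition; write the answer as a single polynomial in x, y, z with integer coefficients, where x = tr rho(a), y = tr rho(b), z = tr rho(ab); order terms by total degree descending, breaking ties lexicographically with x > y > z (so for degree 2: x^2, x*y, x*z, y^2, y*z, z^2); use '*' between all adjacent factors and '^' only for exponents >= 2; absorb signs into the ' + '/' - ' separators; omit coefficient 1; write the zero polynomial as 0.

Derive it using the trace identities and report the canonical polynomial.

next, trace(a^-1 b) = trace(b) trace(a) - trace(b a)  (eliminate a^-1) = x*y - z
trace(b a^-2) = trace(a^-1 b) trace(a) - trace(a^-1 b a)  (eliminate a^-1) = x^2*y - x*z - y
and trace(b a b) = trace(b) trace(a b) - trace(a)  (reduce the b square) = y*z - x
next, trace(b a b a) = trace(b a) trace(b a) - trace(1)  (split on b) = z^2 - 2
and trace(a^-1 b a b) = trace(b a b) trace(a) - trace(b a b a)  (eliminate a^-1) = x*y*z - x^2 - z^2 + 2
trace(b a b a^-2) = trace(a^-1 b a b) trace(a) - trace(a^-1 b a b a)  (eliminate a^-1) = x^2*y*z - x^3 - x*z^2 - y*z + 3*x
trace(a b a^-3 b) = trace(b a b a^-2) trace(a) - trace(b a b a^-1)  (eliminate a^-1) = x^3*y*z - x^4 - x^2*z^2 - 2*x*y*z + 4*x^2 + z^2 - 2
trace(a b a^-3 b^-1) = trace(a b a^-3) trace(b) - trace(a b a^-3 b)  (eliminate b^-1) = -x^3*y*z + x^4 + x^2*y^2 + x^2*z^2 + x*y*z - 4*x^2 - y^2 - z^2 + 2
and trace(a b a^-3 b^-2) = trace(a b a^-3 b^-1) trace(b) - trace(a b a^-3)  (eliminate b^-1) = -x^3*y^2*z + x^4*y + x^2*y^3 + x^2*y*z^2 + x*y^2*z - 5*x^2*y - y^3 - y*z^2 + x*z + 3*y

-x^3*y^2*z + x^4*y + x^2*y^3 + x^2*y*z^2 + x*y^2*z - 5*x^2*y - y^3 - y*z^2 + x*z + 3*y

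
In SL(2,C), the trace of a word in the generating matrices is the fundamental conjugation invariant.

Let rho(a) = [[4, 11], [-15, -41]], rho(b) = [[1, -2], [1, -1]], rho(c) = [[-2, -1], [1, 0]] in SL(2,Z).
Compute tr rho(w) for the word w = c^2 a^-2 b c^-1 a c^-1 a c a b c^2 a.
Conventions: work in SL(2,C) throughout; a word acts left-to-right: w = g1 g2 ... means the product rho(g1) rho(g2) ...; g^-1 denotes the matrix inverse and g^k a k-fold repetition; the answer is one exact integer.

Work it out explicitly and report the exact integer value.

rho(c) = [[-2, -1], [1, 0]]
... * rho(c) = [[-2, -1], [1, 0]]  ->  [[3, 2], [-2, -1]]
... * rho(a^-1) = [[-41, -11], [15, 4]]  ->  [[-93, -25], [67, 18]]
... * rho(a^-1) = [[-41, -11], [15, 4]]  ->  [[3438, 923], [-2477, -665]]
... * rho(b) = [[1, -2], [1, -1]]  ->  [[4361, -7799], [-3142, 5619]]
... * rho(c^-1) = [[0, 1], [-1, -2]]  ->  [[7799, 19959], [-5619, -14380]]
... * rho(a) = [[4, 11], [-15, -41]]  ->  [[-268189, -732530], [193224, 527771]]
... * rho(c^-1) = [[0, 1], [-1, -2]]  ->  [[732530, 1196871], [-527771, -862318]]
... * rho(a) = [[4, 11], [-15, -41]]  ->  [[-15022945, -41013881], [10823686, 29549557]]
... * rho(c) = [[-2, -1], [1, 0]]  ->  [[-10967991, 15022945], [7902185, -10823686]]
... * rho(a) = [[4, 11], [-15, -41]]  ->  [[-269216139, -736588646], [193964030, 530695161]]
... * rho(b) = [[1, -2], [1, -1]]  ->  [[-1005804785, 1275020924], [724659191, -918623221]]
... * rho(c) = [[-2, -1], [1, 0]]  ->  [[3286630494, 1005804785], [-2367941603, -724659191]]
... * rho(c) = [[-2, -1], [1, 0]]  ->  [[-5567456203, -3286630494], [4011224015, 2367941603]]
... * rho(a) = [[4, 11], [-15, -41]]  ->  [[27029632598, 73509832021], [-19474227985, -52962141558]]
tr = 27029632598 + -52962141558 = -25932508960

-25932508960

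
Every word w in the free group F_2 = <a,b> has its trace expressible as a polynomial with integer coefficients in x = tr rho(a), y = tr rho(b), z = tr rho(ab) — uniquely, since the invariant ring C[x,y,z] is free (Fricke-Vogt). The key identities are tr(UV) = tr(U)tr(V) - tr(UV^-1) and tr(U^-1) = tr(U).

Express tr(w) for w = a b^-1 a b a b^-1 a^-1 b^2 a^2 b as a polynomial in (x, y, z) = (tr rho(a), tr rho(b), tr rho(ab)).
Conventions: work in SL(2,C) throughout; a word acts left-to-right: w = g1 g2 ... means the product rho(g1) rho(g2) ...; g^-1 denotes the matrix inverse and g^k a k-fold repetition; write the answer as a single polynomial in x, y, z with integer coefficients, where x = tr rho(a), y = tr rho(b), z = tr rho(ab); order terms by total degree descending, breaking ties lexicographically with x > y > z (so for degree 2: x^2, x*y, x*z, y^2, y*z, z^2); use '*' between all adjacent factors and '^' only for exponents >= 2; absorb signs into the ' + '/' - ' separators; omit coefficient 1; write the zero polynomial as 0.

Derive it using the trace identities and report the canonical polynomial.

tr(a b a b) = tr(b a)*tr(b a) - tr(1)   [split at a repeated b] = z^2 - 2
tr(b a b a b a) = tr(a b)*tr(a b a b) - tr(a^-1 b^-1)   [split at a repeated a] = z^3 - 3*z
tr(a b a) = tr(a)*tr(b a) - tr(b)   [square of a] = x*z - y
tr(b a b a b) = tr(b)*tr(a b a b) - tr(a b a)   [square of b] = y*z^2 - x*z - y
tr(b a b a^2 b a) = tr(a)*tr(b a b a b a) - tr(b a b a b)   [square of a] = x*z^3 - y*z^2 - 2*x*z + y
tr(b a b) = tr(b)*tr(a b) - tr(a)   [square of b] = y*z - x
tr(b^2 a b) = tr(b)*tr(b a b) - tr(b a)   [square of b] = y^2*z - x*y - z
tr(b a b a^2 b) = tr(a)*tr(b^2 a b a) - tr(b^2 a b)   [square of a] = x*y*z^2 - x^2*z - y^2*z + z
tr(b a^2 b a^2 b a) = tr(a)*tr(b a b a^2 b a) - tr(b a b a^2 b)   [square of a] = x^2*z^3 - 2*x*y*z^2 - x^2*z + y^2*z + x*y - z
tr(b a^2 b a) = tr(a)*tr(b a b a) - tr(b a b)   [square of a] = x*z^2 - y*z - x
tr(b^2) = tr(b)*tr(b) - tr(1)   [square of b] = y^2 - 2
tr(b a^2 b) = tr(a)*tr(b^2 a) - tr(b^2)   [square of a] = x*y*z - x^2 - y^2 + 2
tr(a^2 b a^2 b) = tr(a)*tr(b a^2 b a) - tr(b a^2 b)   [square of a] = x^2*z^2 - 2*x*y*z + y^2 - 2
tr(a b a^2) = tr(a)*tr(a b a) - tr(a b)   [square of a] = x^2*z - x*y - z
tr(a^2 b a^2) = tr(a)*tr(a b a^2) - tr(a b a)   [square of a] = x^3*z - x^2*y - 2*x*z + y
tr(b a^2 b a^2 b) = tr(b)*tr(a^2 b a^2 b) - tr(a^2 b a^2)   [square of b] = x^2*y*z^2 - x^3*z - 2*x*y^2*z + x^2*y + y^3 + 2*x*z - 3*y
tr(a^2 b a^2 b a^2 b) = tr(a)*tr(b a^2 b a^2 b a) - tr(b a^2 b a^2 b)   [square of a] = x^3*z^3 - 3*x^2*y*z^2 + 3*x*y^2*z - y^3 - 3*x*z + 3*y
tr(a^2 b a^2 b a) = tr(a)*tr(b a^2 b a^2) - tr(b a^2 b a)   [square of a] = x^3*z^2 - 2*x^2*y*z + x*y^2 - x*z^2 + y*z - x
tr(a^2 b a^2 b a^2) = tr(a)*tr(a^2 b a^2 b a) - tr(a^2 b a^2 b)   [square of a] = x^4*z^2 - 2*x^3*y*z + x^2*y^2 - 2*x^2*z^2 + 3*x*y*z - x^2 - y^2 + 2
tr(a b^2 a^2 b a^2 b a) = tr(b)*tr(a^2 b a^2 b a^2 b) - tr(a^2 b a^2 b a^2)   [square of b] = x^3*y*z^3 - x^4*z^2 - 3*x^2*y^2*z^2 + 2*x^3*y*z + 3*x*y^3*z - x^2*y^2 + 2*x^2*z^2 - y^4 - 6*x*y*z + x^2 + 4*y^2 - 2
tr(b a b a b a b a) = tr(b a)*tr(b a b a b a) - tr(b^-1 a^-1 b^-1 a^-1)   [split at a repeated b] = z^4 - 4*z^2 + 2
tr(b a b a b a b) = tr(b)*tr(a b a b a b) - tr(a b a b a)   [square of b] = y*z^3 - x*z^2 - 2*y*z + x
tr(b a b a b a^2 b a) = tr(a)*tr(b a b a b a b a) - tr(b a b a b a b)   [square of a] = x*z^4 - y*z^3 - 3*x*z^2 + 2*y*z + x
tr(a b a b a^2) = tr(a)*tr(a b a b a) - tr(a b a b)   [square of a] = x^2*z^2 - x*y*z - x^2 - z^2 + 2
tr(b a b a b a^2 b) = tr(b)*tr(a b a b a^2 b) - tr(a b a b a^2)   [square of b] = x*y*z^3 - x^2*z^2 - y^2*z^2 - x*y*z + x^2 + y^2 + z^2 - 2
tr(a^2 b a^2 b a b a b) = tr(a)*tr(b a b a b a^2 b a) - tr(b a b a b a^2 b)   [square of a] = x^2*z^4 - 2*x*y*z^3 - 2*x^2*z^2 + y^2*z^2 + 3*x*y*z - y^2 - z^2 + 2
tr(a^2 b a^2 b a b a) = tr(a)*tr(b a^2 b a b a^2) - tr(b a^2 b a b a)   [square of a] = x^3*z^3 - 2*x^2*y*z^2 - x^3*z + x*y^2*z - x*z^3 + x^2*y + y*z^2 + x*z - y
tr(a b^2 a^2 b a^2 b a b) = tr(b)*tr(a^2 b a^2 b a b a b) - tr(a^2 b a^2 b a b a)   [square of b] = x^2*y*z^4 - x^3*z^3 - 2*x*y^2*z^3 + y^3*z^2 + x^3*z + 2*x*y^2*z + x*z^3 - x^2*y - y^3 - 2*y*z^2 - x*z + 3*y
tr(b^2 a^2 b a^2 b a b^-1 a) = tr(a b^2 a^2 b a^2 b a)*tr(b) - tr(a b^2 a^2 b a^2 b a b)   [inverse elimination on b] = x^3*y^2*z^3 - x^4*y*z^2 - 3*x^2*y^3*z^2 - x^2*y*z^4 + 2*x^3*y^2*z + x^3*z^3 + 3*x*y^4*z + 2*x*y^2*z^3 - x^2*y^3 + 2*x^2*y*z^2 - y^5 - y^3*z^2 - x^3*z - 8*x*y^2*z - x*z^3 + 2*x^2*y + 5*y^3 + 2*y*z^2 + x*z - 5*y
tr(a b a b^-1 a^-1 b^2 a^2 b a) = tr(b^2 a^2 b a^2 b a b^-1)*tr(a) - tr(b^2 a^2 b a^2 b a b^-1 a)   [inverse elimination on a] = -x^3*y^2*z^3 + x^4*y*z^2 + 3*x^2*y^3*z^2 + x^2*y*z^4 - 2*x^3*y^2*z - 3*x*y^4*z - 2*x*y^2*z^3 + x^2*y^3 - 4*x^2*y*z^2 + y^5 + y^3*z^2 + 9*x*y^2*z + x*z^3 - x^2*y - 5*y^3 - 2*y*z^2 - 2*x*z + 5*y
tr(a^2 b a b a b^2) = tr(b)*tr(a^2 b a b a b) - tr(a^2 b a b a)   [square of b] = x*y*z^3 - x^2*z^2 - y^2*z^2 - x*y*z + x^2 + y^2 + z^2 - 2
tr(b^2 a^2 b a b a b) = tr(b)*tr(a^2 b a b a b^2) - tr(a^2 b a b a b)   [square of b] = x*y^2*z^3 - x^2*y*z^2 - y^3*z^2 - x*y^2*z - x*z^3 + x^2*y + y^3 + 2*y*z^2 + 2*x*z - 3*y
tr(b a b a b a b^2 a) = tr(b)*tr(a b a b a b a b) - tr(a b a b a b a)   [square of b] = y*z^4 - x*z^3 - 3*y*z^2 + 2*x*z + y
tr(b a b a b a b^2) = tr(b)*tr(b a b a b a b) - tr(b a b a b a)   [square of b] = y^2*z^3 - x*y*z^2 - 2*y^2*z - z^3 + x*y + 3*z
tr(b a^2 b a b a b a b) = tr(a)*tr(b a b a b a b^2 a) - tr(b a b a b a b^2)   [square of a] = x*y*z^4 - x^2*z^3 - y^2*z^3 - 2*x*y*z^2 + 2*x^2*z + 2*y^2*z + z^3 - 3*z
tr(b^2 a^2 b a b a b a b) = tr(b)*tr(b a^2 b a b a b a b) - tr(b a^2 b a b a b a)   [square of b] = x*y^2*z^4 - x^2*y*z^3 - y^3*z^3 - 2*x*y^2*z^2 - x*z^4 + 2*x^2*y*z + 2*y^3*z + 2*y*z^3 + 3*x*z^2 - 5*y*z - x
tr(a b a b a b a b a b) = tr(b a b a)*tr(b a b a b a) - tr(b^-1 a^-1)   [split at a repeated b] = z^5 - 5*z^3 + 5*z
tr(b a b a b a b a b^2 a) = tr(b)*tr(a b a b a b a b a b) - tr(a b a b a b a b a)   [square of b] = y*z^5 - x*z^4 - 4*y*z^3 + 3*x*z^2 + 3*y*z - x
tr(b a b a b a b a b^2) = tr(b)*tr(b a b a b a b a b) - tr(b a b a b a b a)   [square of b] = y^2*z^4 - x*y*z^3 - 3*y^2*z^2 - z^4 + 2*x*y*z + y^2 + 4*z^2 - 2
tr(b^2 a^2 b a b a b a b a) = tr(a)*tr(b a b a b a b a b^2 a) - tr(b a b a b a b a b^2)   [square of a] = x*y*z^5 - x^2*z^4 - y^2*z^4 - 3*x*y*z^3 + 3*x^2*z^2 + 3*y^2*z^2 + z^4 + x*y*z - x^2 - y^2 - 4*z^2 + 2
tr(a^-1 b^2 a^2 b a b a b a b) = tr(b^2 a^2 b a b a b a b)*tr(a) - tr(b^2 a^2 b a b a b a b a)   [inverse elimination on a] = x^2*y^2*z^4 - x^3*y*z^3 - x*y^3*z^3 - x*y*z^5 - 2*x^2*y^2*z^2 + y^2*z^4 + 2*x^3*y*z + 2*x*y^3*z + 5*x*y*z^3 - 3*y^2*z^2 - z^4 - 6*x*y*z + y^2 + 4*z^2 - 2
tr(a b a b^-1 a^-1 b^2 a^2 b a b) = tr(a^-1 b^2 a^2 b a b a b a)*tr(b) - tr(a^-1 b^2 a^2 b a b a b a b)   [inverse elimination on b] = -x^2*y^2*z^4 + x^3*y*z^3 + 2*x*y^3*z^3 + x*y*z^5 + x^2*y^2*z^2 - y^4*z^2 - y^2*z^4 - 2*x^3*y*z - 3*x*y^3*z - 6*x*y*z^3 + x^2*y^2 + y^4 + 5*y^2*z^2 + z^4 + 8*x*y*z - 4*y^2 - 4*z^2 + 2
tr(a b^-1 a b a b^-1 a^-1 b^2 a^2 b) = tr(a b a b^-1 a^-1 b^2 a^2 b a)*tr(b) - tr(a b a b^-1 a^-1 b^2 a^2 b a b)   [inverse elimination on b] = -x^3*y^3*z^3 + x^4*y^2*z^2 + 3*x^2*y^4*z^2 + 2*x^2*y^2*z^4 - 2*x^3*y^3*z - x^3*y*z^3 - 3*x*y^5*z - 4*x*y^3*z^3 - x*y*z^5 + x^2*y^4 - 5*x^2*y^2*z^2 + y^6 + 2*y^4*z^2 + y^2*z^4 + 2*x^3*y*z + 12*x*y^3*z + 7*x*y*z^3 - 2*x^2*y^2 - 6*y^4 - 7*y^2*z^2 - z^4 - 10*x*y*z + 9*y^2 + 4*z^2 - 2

-x^3*y^3*z^3 + x^4*y^2*z^2 + 3*x^2*y^4*z^2 + 2*x^2*y^2*z^4 - 2*x^3*y^3*z - x^3*y*z^3 - 3*x*y^5*z - 4*x*y^3*z^3 - x*y*z^5 + x^2*y^4 - 5*x^2*y^2*z^2 + y^6 + 2*y^4*z^2 + y^2*z^4 + 2*x^3*y*z + 12*x*y^3*z + 7*x*y*z^3 - 2*x^2*y^2 - 6*y^4 - 7*y^2*z^2 - z^4 - 10*x*y*z + 9*y^2 + 4*z^2 - 2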